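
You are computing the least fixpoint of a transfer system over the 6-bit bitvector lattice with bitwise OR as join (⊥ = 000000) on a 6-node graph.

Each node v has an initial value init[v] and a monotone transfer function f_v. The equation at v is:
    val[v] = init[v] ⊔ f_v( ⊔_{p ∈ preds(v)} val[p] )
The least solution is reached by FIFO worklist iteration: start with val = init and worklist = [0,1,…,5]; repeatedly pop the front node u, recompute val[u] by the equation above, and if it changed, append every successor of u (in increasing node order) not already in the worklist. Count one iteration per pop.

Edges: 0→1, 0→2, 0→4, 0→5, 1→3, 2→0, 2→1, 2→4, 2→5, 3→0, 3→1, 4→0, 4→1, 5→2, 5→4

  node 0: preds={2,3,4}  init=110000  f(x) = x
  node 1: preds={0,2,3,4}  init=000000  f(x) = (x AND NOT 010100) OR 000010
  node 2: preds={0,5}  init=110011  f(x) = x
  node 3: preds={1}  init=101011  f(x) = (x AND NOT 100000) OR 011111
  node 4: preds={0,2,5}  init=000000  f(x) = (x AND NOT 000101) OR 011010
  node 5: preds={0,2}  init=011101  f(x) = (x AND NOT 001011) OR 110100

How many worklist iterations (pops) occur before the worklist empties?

Worklist (11 pops):
  #1 pop 0: in=111011 → 111011 (was 110000); enqueue []
  #2 pop 1: in=111011 → 101011 (was 000000); enqueue []
  #3 pop 2: in=111111 → 111111 (was 110011); enqueue [0,1]
  #4 pop 3: in=101011 → 111111 (was 101011); enqueue []
  #5 pop 4: in=111111 → 111010 (was 000000); enqueue []
  #6 pop 5: in=111111 → 111101 (was 011101); enqueue [2,4]
  #7 pop 0: in=111111 → 111111 (was 111011); enqueue [5]
  #8 pop 1: in=111111 → 101011 (no change)
  #9 pop 2: in=111111 → 111111 (no change)
  #10 pop 4: in=111111 → 111010 (no change)
  #11 pop 5: in=111111 → 111101 (no change)

Fixpoint:
  val[0] = 111111
  val[1] = 101011
  val[2] = 111111
  val[3] = 111111
  val[4] = 111010
  val[5] = 111101

11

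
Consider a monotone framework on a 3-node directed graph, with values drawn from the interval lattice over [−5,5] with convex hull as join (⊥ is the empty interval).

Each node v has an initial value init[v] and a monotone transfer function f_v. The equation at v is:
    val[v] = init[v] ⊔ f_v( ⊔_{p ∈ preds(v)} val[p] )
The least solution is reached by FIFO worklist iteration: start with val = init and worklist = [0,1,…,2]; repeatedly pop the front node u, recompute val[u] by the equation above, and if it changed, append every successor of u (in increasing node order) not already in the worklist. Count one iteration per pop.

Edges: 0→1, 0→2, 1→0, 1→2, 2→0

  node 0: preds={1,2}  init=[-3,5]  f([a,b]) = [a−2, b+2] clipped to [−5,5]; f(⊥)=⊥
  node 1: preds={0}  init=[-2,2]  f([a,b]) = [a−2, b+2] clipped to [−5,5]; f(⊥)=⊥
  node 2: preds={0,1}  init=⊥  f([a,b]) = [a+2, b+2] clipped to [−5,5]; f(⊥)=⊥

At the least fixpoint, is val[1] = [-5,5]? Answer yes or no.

yes

Iteration log — 6 steps:
  step 1. node 0  ⊔preds=[-2,2]  new=[-4,5]  old=[-3,5]  +wl: 
  step 2. node 1  ⊔preds=[-4,5]  new=[-5,5]  old=[-2,2]  +wl: 0
  step 3. node 2  ⊔preds=[-5,5]  new=[-3,5]  old=⊥  +wl: 
  step 4. node 0  ⊔preds=[-5,5]  new=[-5,5]  old=[-4,5]  +wl: 1,2
  step 5. node 1  ⊔preds=[-5,5]  new=[-5,5]  stable
  step 6. node 2  ⊔preds=[-5,5]  new=[-3,5]  stable

Least fixpoint reached:
  node 0: [-5,5]
  node 1: [-5,5]
  node 2: [-3,5]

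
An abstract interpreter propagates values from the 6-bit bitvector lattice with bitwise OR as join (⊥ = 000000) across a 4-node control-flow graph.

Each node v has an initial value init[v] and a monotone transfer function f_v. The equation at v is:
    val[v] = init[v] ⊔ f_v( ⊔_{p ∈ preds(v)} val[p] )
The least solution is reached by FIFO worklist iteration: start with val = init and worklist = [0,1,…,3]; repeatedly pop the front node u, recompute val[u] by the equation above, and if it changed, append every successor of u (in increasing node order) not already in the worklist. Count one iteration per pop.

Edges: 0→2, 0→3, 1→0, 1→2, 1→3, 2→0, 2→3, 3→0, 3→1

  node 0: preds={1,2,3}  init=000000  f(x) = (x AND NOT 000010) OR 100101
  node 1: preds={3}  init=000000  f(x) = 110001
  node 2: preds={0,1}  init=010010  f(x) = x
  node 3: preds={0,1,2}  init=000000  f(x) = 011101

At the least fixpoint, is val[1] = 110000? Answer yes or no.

no

Worklist (9 pops):
  #1 pop 0: in=010010 → 110101 (was 000000); enqueue []
  #2 pop 1: in=000000 → 110001 (was 000000); enqueue [0]
  #3 pop 2: in=110101 → 110111 (was 010010); enqueue []
  #4 pop 3: in=110111 → 011101 (was 000000); enqueue [1]
  #5 pop 0: in=111111 → 111101 (was 110101); enqueue [2,3]
  #6 pop 1: in=011101 → 110001 (no change)
  #7 pop 2: in=111101 → 111111 (was 110111); enqueue [0]
  #8 pop 3: in=111111 → 011101 (no change)
  #9 pop 0: in=111111 → 111101 (no change)

Fixpoint:
  val[0] = 111101
  val[1] = 110001
  val[2] = 111111
  val[3] = 011101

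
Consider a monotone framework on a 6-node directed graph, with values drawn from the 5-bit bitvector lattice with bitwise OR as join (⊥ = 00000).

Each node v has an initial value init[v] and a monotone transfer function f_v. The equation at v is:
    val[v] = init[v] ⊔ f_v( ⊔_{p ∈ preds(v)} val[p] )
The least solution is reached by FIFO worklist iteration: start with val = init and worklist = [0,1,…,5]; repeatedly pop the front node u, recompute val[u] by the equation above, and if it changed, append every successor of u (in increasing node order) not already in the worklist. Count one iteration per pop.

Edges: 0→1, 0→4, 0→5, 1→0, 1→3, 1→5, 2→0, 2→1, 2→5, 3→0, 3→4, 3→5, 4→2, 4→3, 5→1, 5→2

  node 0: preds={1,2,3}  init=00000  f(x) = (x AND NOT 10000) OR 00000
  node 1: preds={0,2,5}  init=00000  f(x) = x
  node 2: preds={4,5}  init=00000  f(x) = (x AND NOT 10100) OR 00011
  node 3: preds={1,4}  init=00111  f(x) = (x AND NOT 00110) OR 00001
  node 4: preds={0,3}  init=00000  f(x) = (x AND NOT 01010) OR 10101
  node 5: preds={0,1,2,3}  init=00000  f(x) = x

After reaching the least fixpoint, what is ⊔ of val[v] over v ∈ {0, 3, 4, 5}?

10111

Trace (18 dequeues):
  [1] u=0 | in 00111 | out 00111 | prev 00000 | push {}
  [2] u=1 | in 00111 | out 00111 | prev 00000 | push {0}
  [3] u=2 | in 00000 | out 00011 | prev 00000 | push {1}
  [4] u=3 | in 00111 | out 00111 | ==
  [5] u=4 | in 00111 | out 10101 | prev 00000 | push {2,3}
  [6] u=5 | in 00111 | out 00111 | prev 00000 | push {}
  [7] u=0 | in 00111 | out 00111 | ==
  [8] u=1 | in 00111 | out 00111 | ==
  [9] u=2 | in 10111 | out 00011 | ==
  [10] u=3 | in 10111 | out 10111 | prev 00111 | push {0,4,5}
  [11] u=0 | in 10111 | out 00111 | ==
  [12] u=4 | in 10111 | out 10101 | ==
  [13] u=5 | in 10111 | out 10111 | prev 00111 | push {1,2}
  [14] u=1 | in 10111 | out 10111 | prev 00111 | push {0,3,5}
  [15] u=2 | in 10111 | out 00011 | ==
  [16] u=0 | in 10111 | out 00111 | ==
  [17] u=3 | in 10111 | out 10111 | ==
  [18] u=5 | in 10111 | out 10111 | ==

Converged values:
  [0] 00111
  [1] 10111
  [2] 00011
  [3] 10111
  [4] 10101
  [5] 10111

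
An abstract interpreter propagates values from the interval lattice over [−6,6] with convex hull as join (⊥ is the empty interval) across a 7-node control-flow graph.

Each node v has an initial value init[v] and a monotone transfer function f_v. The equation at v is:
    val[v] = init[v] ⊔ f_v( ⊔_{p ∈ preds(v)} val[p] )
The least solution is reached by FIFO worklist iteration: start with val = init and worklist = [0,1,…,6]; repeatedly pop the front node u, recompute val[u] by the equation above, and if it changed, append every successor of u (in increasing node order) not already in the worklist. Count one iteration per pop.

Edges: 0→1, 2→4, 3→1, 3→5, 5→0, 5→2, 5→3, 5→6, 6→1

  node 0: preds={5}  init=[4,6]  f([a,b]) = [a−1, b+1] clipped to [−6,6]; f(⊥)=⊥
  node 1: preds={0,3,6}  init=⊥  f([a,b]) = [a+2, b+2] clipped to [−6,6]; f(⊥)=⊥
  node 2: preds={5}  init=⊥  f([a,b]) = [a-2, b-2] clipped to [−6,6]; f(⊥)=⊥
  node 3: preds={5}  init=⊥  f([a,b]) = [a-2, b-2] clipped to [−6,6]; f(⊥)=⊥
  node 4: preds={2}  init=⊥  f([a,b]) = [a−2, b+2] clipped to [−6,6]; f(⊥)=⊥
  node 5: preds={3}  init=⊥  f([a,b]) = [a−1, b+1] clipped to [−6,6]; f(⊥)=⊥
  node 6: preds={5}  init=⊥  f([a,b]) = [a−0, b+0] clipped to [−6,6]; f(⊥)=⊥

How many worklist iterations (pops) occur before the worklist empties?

7

Trace (7 dequeues):
  [1] u=0 | in ⊥ | out [4,6] | ==
  [2] u=1 | in [4,6] | out [6,6] | prev ⊥ | push {}
  [3] u=2 | in ⊥ | out ⊥ | ==
  [4] u=3 | in ⊥ | out ⊥ | ==
  [5] u=4 | in ⊥ | out ⊥ | ==
  [6] u=5 | in ⊥ | out ⊥ | ==
  [7] u=6 | in ⊥ | out ⊥ | ==

Converged values:
  [0] [4,6]
  [1] [6,6]
  [2] ⊥
  [3] ⊥
  [4] ⊥
  [5] ⊥
  [6] ⊥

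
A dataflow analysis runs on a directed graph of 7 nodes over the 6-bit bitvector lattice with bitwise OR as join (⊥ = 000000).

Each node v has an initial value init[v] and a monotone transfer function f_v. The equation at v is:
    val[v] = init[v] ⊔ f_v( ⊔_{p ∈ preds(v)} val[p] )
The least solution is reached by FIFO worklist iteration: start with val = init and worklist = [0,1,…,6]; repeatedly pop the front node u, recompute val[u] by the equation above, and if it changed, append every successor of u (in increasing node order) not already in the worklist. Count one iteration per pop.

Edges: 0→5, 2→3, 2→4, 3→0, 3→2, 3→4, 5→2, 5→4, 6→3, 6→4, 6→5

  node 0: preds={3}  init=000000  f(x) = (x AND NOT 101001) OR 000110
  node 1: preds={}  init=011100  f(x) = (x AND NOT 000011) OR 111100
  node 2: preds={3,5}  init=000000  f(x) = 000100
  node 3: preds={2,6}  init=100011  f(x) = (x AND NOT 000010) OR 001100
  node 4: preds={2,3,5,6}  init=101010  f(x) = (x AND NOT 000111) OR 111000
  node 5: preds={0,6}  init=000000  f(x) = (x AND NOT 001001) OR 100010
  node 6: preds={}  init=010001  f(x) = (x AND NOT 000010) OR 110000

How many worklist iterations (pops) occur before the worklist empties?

12

Worklist (12 pops):
  #1 pop 0: in=100011 → 000110 (was 000000); enqueue []
  #2 pop 1: in=000000 → 111100 (was 011100); enqueue []
  #3 pop 2: in=100011 → 000100 (was 000000); enqueue []
  #4 pop 3: in=010101 → 111111 (was 100011); enqueue [0,2]
  #5 pop 4: in=111111 → 111010 (was 101010); enqueue []
  #6 pop 5: in=010111 → 110110 (was 000000); enqueue [4]
  #7 pop 6: in=000000 → 110001 (was 010001); enqueue [3,5]
  #8 pop 0: in=111111 → 010110 (was 000110); enqueue []
  #9 pop 2: in=111111 → 000100 (no change)
  #10 pop 4: in=111111 → 111010 (no change)
  #11 pop 3: in=110101 → 111111 (no change)
  #12 pop 5: in=110111 → 110110 (no change)

Fixpoint:
  val[0] = 010110
  val[1] = 111100
  val[2] = 000100
  val[3] = 111111
  val[4] = 111010
  val[5] = 110110
  val[6] = 110001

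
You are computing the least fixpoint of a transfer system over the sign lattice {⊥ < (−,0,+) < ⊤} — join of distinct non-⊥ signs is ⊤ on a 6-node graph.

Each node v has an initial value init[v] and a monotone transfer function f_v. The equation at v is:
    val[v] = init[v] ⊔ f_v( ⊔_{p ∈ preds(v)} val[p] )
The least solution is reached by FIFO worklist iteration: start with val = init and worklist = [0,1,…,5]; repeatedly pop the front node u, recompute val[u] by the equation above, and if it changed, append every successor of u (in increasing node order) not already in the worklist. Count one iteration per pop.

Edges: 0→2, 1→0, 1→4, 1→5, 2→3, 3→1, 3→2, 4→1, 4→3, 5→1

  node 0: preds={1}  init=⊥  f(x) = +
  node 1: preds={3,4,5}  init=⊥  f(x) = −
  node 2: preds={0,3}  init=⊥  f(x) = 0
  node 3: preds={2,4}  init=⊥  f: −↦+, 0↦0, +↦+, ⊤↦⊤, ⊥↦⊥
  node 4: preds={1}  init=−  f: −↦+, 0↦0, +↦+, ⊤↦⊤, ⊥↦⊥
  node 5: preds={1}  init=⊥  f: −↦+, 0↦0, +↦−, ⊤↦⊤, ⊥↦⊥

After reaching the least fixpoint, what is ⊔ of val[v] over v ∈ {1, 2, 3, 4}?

Trace (10 dequeues):
  [1] u=0 | in ⊥ | out + | prev ⊥ | push {}
  [2] u=1 | in − | out − | prev ⊥ | push {0}
  [3] u=2 | in + | out 0 | prev ⊥ | push {}
  [4] u=3 | in ⊤ | out ⊤ | prev ⊥ | push {1,2}
  [5] u=4 | in − | out ⊤ | prev − | push {3}
  [6] u=5 | in − | out + | prev ⊥ | push {}
  [7] u=0 | in − | out + | ==
  [8] u=1 | in ⊤ | out − | ==
  [9] u=2 | in ⊤ | out 0 | ==
  [10] u=3 | in ⊤ | out ⊤ | ==

Converged values:
  [0] +
  [1] −
  [2] 0
  [3] ⊤
  [4] ⊤
  [5] +

⊤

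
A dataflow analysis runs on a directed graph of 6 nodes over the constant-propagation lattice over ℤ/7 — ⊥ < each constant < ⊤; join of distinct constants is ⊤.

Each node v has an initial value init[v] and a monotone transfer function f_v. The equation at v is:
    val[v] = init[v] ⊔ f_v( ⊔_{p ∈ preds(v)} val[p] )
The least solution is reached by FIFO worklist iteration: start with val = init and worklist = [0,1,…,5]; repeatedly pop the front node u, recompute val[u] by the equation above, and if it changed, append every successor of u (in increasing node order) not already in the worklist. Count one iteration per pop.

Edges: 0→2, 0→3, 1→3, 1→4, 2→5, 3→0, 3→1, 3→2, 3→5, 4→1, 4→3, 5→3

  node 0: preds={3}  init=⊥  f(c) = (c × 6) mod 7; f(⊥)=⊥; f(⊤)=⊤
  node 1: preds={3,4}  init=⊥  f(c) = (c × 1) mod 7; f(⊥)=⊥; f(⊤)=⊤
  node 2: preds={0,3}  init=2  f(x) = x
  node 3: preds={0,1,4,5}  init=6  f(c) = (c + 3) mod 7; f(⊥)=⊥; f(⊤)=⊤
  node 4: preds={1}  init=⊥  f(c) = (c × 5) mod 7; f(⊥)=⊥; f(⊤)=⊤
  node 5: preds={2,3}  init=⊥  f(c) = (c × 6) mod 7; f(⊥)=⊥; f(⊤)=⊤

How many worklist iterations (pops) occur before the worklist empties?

13

Trace (13 dequeues):
  [1] u=0 | in 6 | out 1 | prev ⊥ | push {}
  [2] u=1 | in 6 | out 6 | prev ⊥ | push {}
  [3] u=2 | in ⊤ | out ⊤ | prev 2 | push {}
  [4] u=3 | in ⊤ | out ⊤ | prev 6 | push {0,1,2}
  [5] u=4 | in 6 | out 2 | prev ⊥ | push {3}
  [6] u=5 | in ⊤ | out ⊤ | prev ⊥ | push {}
  [7] u=0 | in ⊤ | out ⊤ | prev 1 | push {}
  [8] u=1 | in ⊤ | out ⊤ | prev 6 | push {4}
  [9] u=2 | in ⊤ | out ⊤ | ==
  [10] u=3 | in ⊤ | out ⊤ | ==
  [11] u=4 | in ⊤ | out ⊤ | prev 2 | push {1,3}
  [12] u=1 | in ⊤ | out ⊤ | ==
  [13] u=3 | in ⊤ | out ⊤ | ==

Converged values:
  [0] ⊤
  [1] ⊤
  [2] ⊤
  [3] ⊤
  [4] ⊤
  [5] ⊤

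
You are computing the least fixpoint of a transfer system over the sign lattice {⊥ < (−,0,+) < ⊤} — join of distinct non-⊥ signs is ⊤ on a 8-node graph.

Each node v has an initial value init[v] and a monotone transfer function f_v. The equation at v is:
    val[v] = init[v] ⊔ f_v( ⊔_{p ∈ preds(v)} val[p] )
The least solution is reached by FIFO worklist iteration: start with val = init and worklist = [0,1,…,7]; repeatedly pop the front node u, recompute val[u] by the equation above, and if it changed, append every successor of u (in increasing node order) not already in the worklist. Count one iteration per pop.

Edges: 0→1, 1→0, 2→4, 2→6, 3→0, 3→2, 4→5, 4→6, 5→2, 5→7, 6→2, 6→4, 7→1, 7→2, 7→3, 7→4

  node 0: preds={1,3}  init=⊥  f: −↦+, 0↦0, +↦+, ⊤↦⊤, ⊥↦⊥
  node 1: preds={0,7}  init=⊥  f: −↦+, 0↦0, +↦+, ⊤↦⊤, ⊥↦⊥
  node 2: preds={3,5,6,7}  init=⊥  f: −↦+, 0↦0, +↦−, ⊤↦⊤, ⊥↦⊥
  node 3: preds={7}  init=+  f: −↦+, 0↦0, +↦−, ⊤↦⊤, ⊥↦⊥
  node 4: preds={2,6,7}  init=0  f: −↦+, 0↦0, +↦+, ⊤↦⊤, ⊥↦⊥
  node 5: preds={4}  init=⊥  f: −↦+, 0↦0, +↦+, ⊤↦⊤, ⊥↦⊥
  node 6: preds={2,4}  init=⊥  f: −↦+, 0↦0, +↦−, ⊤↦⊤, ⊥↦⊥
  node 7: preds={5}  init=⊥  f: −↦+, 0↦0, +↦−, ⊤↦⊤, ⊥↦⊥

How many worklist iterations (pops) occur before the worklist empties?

Trace (17 dequeues):
  [1] u=0 | in + | out + | prev ⊥ | push {}
  [2] u=1 | in + | out + | prev ⊥ | push {0}
  [3] u=2 | in + | out − | prev ⊥ | push {}
  [4] u=3 | in ⊥ | out + | ==
  [5] u=4 | in − | out ⊤ | prev 0 | push {}
  [6] u=5 | in ⊤ | out ⊤ | prev ⊥ | push {2}
  [7] u=6 | in ⊤ | out ⊤ | prev ⊥ | push {4}
  [8] u=7 | in ⊤ | out ⊤ | prev ⊥ | push {1,3}
  [9] u=0 | in + | out + | ==
  [10] u=2 | in ⊤ | out ⊤ | prev − | push {6}
  [11] u=4 | in ⊤ | out ⊤ | ==
  [12] u=1 | in ⊤ | out ⊤ | prev + | push {0}
  [13] u=3 | in ⊤ | out ⊤ | prev + | push {2}
  [14] u=6 | in ⊤ | out ⊤ | ==
  [15] u=0 | in ⊤ | out ⊤ | prev + | push {1}
  [16] u=2 | in ⊤ | out ⊤ | ==
  [17] u=1 | in ⊤ | out ⊤ | ==

Converged values:
  [0] ⊤
  [1] ⊤
  [2] ⊤
  [3] ⊤
  [4] ⊤
  [5] ⊤
  [6] ⊤
  [7] ⊤

17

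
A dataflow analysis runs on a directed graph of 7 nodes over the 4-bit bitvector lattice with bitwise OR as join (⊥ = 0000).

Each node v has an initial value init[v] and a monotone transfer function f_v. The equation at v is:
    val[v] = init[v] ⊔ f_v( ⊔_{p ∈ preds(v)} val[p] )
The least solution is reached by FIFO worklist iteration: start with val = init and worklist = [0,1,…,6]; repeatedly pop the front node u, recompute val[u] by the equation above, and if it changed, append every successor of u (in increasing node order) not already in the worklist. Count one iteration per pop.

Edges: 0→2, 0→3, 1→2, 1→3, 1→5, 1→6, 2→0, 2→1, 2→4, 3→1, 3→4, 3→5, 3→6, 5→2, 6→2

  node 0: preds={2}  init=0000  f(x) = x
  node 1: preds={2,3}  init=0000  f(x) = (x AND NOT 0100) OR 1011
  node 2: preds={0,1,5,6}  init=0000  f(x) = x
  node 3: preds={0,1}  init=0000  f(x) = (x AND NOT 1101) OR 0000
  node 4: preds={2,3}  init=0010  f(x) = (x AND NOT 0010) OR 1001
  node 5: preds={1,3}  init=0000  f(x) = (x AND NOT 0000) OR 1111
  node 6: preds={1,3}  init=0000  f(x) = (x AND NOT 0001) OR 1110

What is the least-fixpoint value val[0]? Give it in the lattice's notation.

Worklist (16 pops):
  #1 pop 0: in=0000 → 0000 (no change)
  #2 pop 1: in=0000 → 1011 (was 0000); enqueue []
  #3 pop 2: in=1011 → 1011 (was 0000); enqueue [0,1]
  #4 pop 3: in=1011 → 0010 (was 0000); enqueue []
  #5 pop 4: in=1011 → 1011 (was 0010); enqueue []
  #6 pop 5: in=1011 → 1111 (was 0000); enqueue [2]
  #7 pop 6: in=1011 → 1110 (was 0000); enqueue []
  #8 pop 0: in=1011 → 1011 (was 0000); enqueue [3]
  #9 pop 1: in=1011 → 1011 (no change)
  #10 pop 2: in=1111 → 1111 (was 1011); enqueue [0,1,4]
  #11 pop 3: in=1011 → 0010 (no change)
  #12 pop 0: in=1111 → 1111 (was 1011); enqueue [2,3]
  #13 pop 1: in=1111 → 1011 (no change)
  #14 pop 4: in=1111 → 1111 (was 1011); enqueue []
  #15 pop 2: in=1111 → 1111 (no change)
  #16 pop 3: in=1111 → 0010 (no change)

Fixpoint:
  val[0] = 1111
  val[1] = 1011
  val[2] = 1111
  val[3] = 0010
  val[4] = 1111
  val[5] = 1111
  val[6] = 1110

1111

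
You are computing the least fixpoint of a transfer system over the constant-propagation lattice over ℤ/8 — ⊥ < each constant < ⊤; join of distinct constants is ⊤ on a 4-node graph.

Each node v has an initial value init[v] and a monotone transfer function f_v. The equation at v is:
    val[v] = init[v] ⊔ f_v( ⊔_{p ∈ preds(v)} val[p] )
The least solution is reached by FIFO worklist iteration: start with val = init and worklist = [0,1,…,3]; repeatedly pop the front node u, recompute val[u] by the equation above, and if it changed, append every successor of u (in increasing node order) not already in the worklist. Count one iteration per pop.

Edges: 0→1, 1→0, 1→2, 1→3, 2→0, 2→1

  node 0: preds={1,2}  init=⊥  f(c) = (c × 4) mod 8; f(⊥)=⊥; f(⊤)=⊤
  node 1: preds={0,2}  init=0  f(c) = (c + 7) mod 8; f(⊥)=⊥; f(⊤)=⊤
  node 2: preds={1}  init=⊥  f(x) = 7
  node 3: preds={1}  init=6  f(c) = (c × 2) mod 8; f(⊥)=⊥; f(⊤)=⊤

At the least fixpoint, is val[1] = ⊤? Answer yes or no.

yes

Trace (6 dequeues):
  [1] u=0 | in 0 | out 0 | prev ⊥ | push {}
  [2] u=1 | in 0 | out ⊤ | prev 0 | push {0}
  [3] u=2 | in ⊤ | out 7 | prev ⊥ | push {1}
  [4] u=3 | in ⊤ | out ⊤ | prev 6 | push {}
  [5] u=0 | in ⊤ | out ⊤ | prev 0 | push {}
  [6] u=1 | in ⊤ | out ⊤ | ==

Converged values:
  [0] ⊤
  [1] ⊤
  [2] 7
  [3] ⊤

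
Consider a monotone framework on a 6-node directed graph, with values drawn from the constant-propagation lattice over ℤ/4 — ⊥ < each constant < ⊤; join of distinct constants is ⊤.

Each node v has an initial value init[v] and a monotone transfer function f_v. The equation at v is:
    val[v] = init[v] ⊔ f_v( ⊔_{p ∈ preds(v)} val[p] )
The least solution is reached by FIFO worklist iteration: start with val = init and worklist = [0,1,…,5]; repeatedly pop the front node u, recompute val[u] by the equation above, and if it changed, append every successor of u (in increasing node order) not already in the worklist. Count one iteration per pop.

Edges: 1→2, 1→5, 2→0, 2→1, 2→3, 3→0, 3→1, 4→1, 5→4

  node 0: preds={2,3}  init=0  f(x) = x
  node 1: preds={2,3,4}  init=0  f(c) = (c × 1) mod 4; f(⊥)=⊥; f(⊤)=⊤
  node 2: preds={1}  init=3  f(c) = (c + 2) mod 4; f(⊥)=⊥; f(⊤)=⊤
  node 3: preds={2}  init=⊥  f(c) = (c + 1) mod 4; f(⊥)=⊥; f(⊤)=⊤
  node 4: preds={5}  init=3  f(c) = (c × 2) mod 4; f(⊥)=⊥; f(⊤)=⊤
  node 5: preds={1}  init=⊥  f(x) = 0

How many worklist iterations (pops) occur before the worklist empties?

Worklist (10 pops):
  #1 pop 0: in=3 → ⊤ (was 0); enqueue []
  #2 pop 1: in=3 → ⊤ (was 0); enqueue []
  #3 pop 2: in=⊤ → ⊤ (was 3); enqueue [0,1]
  #4 pop 3: in=⊤ → ⊤ (was ⊥); enqueue []
  #5 pop 4: in=⊥ → 3 (no change)
  #6 pop 5: in=⊤ → 0 (was ⊥); enqueue [4]
  #7 pop 0: in=⊤ → ⊤ (no change)
  #8 pop 1: in=⊤ → ⊤ (no change)
  #9 pop 4: in=0 → ⊤ (was 3); enqueue [1]
  #10 pop 1: in=⊤ → ⊤ (no change)

Fixpoint:
  val[0] = ⊤
  val[1] = ⊤
  val[2] = ⊤
  val[3] = ⊤
  val[4] = ⊤
  val[5] = 0

10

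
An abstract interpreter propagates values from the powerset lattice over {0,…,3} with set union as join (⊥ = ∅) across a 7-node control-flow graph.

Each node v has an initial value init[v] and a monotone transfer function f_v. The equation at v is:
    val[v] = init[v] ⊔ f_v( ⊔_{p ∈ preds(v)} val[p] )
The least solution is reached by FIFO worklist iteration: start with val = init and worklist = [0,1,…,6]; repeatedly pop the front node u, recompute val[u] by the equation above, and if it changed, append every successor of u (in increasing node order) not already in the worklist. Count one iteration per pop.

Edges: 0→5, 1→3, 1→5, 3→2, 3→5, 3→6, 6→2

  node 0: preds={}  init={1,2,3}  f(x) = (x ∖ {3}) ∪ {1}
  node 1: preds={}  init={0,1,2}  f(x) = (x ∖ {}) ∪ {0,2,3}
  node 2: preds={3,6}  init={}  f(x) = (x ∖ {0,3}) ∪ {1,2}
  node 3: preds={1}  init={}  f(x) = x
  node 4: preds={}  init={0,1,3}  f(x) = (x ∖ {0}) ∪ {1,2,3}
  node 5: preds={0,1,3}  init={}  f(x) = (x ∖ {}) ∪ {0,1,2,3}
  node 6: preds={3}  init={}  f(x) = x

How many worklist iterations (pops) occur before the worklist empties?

Worklist (8 pops):
  #1 pop 0: in={} → {1,2,3} (no change)
  #2 pop 1: in={} → {0,1,2,3} (was {0,1,2}); enqueue []
  #3 pop 2: in={} → {1,2} (was {}); enqueue []
  #4 pop 3: in={0,1,2,3} → {0,1,2,3} (was {}); enqueue [2]
  #5 pop 4: in={} → {0,1,2,3} (was {0,1,3}); enqueue []
  #6 pop 5: in={0,1,2,3} → {0,1,2,3} (was {}); enqueue []
  #7 pop 6: in={0,1,2,3} → {0,1,2,3} (was {}); enqueue []
  #8 pop 2: in={0,1,2,3} → {1,2} (no change)

Fixpoint:
  val[0] = {1,2,3}
  val[1] = {0,1,2,3}
  val[2] = {1,2}
  val[3] = {0,1,2,3}
  val[4] = {0,1,2,3}
  val[5] = {0,1,2,3}
  val[6] = {0,1,2,3}

8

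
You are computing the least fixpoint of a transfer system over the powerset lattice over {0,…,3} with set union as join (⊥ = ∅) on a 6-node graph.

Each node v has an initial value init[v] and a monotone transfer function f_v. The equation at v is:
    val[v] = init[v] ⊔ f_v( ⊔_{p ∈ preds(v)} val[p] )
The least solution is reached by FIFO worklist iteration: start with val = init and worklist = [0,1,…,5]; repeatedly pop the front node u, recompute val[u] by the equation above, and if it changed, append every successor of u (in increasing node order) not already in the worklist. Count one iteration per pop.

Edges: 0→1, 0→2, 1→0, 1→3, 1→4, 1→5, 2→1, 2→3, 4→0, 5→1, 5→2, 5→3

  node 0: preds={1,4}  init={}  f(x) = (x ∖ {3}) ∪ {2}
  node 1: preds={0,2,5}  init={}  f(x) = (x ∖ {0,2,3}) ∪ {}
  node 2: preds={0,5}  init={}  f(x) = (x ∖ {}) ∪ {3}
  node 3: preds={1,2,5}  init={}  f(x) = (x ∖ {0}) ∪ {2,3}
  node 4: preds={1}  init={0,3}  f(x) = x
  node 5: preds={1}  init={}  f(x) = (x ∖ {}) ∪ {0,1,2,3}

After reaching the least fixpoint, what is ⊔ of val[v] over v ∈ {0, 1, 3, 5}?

{0,1,2,3}

Worklist (15 pops):
  #1 pop 0: in={0,3} → {0,2} (was {}); enqueue []
  #2 pop 1: in={0,2} → {} (no change)
  #3 pop 2: in={0,2} → {0,2,3} (was {}); enqueue [1]
  #4 pop 3: in={0,2,3} → {2,3} (was {}); enqueue []
  #5 pop 4: in={} → {0,3} (no change)
  #6 pop 5: in={} → {0,1,2,3} (was {}); enqueue [2,3]
  #7 pop 1: in={0,1,2,3} → {1} (was {}); enqueue [0,4,5]
  #8 pop 2: in={0,1,2,3} → {0,1,2,3} (was {0,2,3}); enqueue [1]
  #9 pop 3: in={0,1,2,3} → {1,2,3} (was {2,3}); enqueue []
  #10 pop 0: in={0,1,3} → {0,1,2} (was {0,2}); enqueue [2]
  #11 pop 4: in={1} → {0,1,3} (was {0,3}); enqueue [0]
  #12 pop 5: in={1} → {0,1,2,3} (no change)
  #13 pop 1: in={0,1,2,3} → {1} (no change)
  #14 pop 2: in={0,1,2,3} → {0,1,2,3} (no change)
  #15 pop 0: in={0,1,3} → {0,1,2} (no change)

Fixpoint:
  val[0] = {0,1,2}
  val[1] = {1}
  val[2] = {0,1,2,3}
  val[3] = {1,2,3}
  val[4] = {0,1,3}
  val[5] = {0,1,2,3}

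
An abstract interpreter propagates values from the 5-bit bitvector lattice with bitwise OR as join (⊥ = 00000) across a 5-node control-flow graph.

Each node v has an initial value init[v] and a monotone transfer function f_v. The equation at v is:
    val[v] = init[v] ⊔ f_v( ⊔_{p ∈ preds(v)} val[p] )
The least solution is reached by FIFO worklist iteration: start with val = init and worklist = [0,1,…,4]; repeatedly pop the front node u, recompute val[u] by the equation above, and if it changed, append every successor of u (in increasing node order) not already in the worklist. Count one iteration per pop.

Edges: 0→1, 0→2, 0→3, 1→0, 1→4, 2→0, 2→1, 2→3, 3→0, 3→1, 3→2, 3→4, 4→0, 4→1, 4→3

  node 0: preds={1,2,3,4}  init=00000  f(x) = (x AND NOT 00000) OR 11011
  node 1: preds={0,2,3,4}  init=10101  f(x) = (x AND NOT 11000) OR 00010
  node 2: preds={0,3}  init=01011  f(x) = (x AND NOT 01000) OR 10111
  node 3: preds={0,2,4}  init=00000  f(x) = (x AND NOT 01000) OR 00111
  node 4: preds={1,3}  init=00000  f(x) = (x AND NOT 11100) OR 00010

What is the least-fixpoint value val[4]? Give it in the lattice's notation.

Trace (9 dequeues):
  [1] u=0 | in 11111 | out 11111 | prev 00000 | push {}
  [2] u=1 | in 11111 | out 10111 | prev 10101 | push {0}
  [3] u=2 | in 11111 | out 11111 | prev 01011 | push {1}
  [4] u=3 | in 11111 | out 10111 | prev 00000 | push {2}
  [5] u=4 | in 10111 | out 00011 | prev 00000 | push {3}
  [6] u=0 | in 11111 | out 11111 | ==
  [7] u=1 | in 11111 | out 10111 | ==
  [8] u=2 | in 11111 | out 11111 | ==
  [9] u=3 | in 11111 | out 10111 | ==

Converged values:
  [0] 11111
  [1] 10111
  [2] 11111
  [3] 10111
  [4] 00011

00011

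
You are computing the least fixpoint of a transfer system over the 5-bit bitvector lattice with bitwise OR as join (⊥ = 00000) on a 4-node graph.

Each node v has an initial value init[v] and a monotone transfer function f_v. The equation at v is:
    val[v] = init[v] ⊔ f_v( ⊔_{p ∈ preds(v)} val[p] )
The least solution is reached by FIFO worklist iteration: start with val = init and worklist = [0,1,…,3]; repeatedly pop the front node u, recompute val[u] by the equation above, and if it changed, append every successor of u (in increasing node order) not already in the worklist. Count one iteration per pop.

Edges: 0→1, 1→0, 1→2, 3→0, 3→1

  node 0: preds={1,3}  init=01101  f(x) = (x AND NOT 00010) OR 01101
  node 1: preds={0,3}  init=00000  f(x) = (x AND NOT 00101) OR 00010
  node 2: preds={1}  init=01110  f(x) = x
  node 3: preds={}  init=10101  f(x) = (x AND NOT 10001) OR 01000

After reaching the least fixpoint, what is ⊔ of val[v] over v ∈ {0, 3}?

Iteration log — 6 steps:
  step 1. node 0  ⊔preds=10101  new=11101  old=01101  +wl: 
  step 2. node 1  ⊔preds=11101  new=11010  old=00000  +wl: 0
  step 3. node 2  ⊔preds=11010  new=11110  old=01110  +wl: 
  step 4. node 3  ⊔preds=00000  new=11101  old=10101  +wl: 1
  step 5. node 0  ⊔preds=11111  new=11101  stable
  step 6. node 1  ⊔preds=11101  new=11010  stable

Least fixpoint reached:
  node 0: 11101
  node 1: 11010
  node 2: 11110
  node 3: 11101

11101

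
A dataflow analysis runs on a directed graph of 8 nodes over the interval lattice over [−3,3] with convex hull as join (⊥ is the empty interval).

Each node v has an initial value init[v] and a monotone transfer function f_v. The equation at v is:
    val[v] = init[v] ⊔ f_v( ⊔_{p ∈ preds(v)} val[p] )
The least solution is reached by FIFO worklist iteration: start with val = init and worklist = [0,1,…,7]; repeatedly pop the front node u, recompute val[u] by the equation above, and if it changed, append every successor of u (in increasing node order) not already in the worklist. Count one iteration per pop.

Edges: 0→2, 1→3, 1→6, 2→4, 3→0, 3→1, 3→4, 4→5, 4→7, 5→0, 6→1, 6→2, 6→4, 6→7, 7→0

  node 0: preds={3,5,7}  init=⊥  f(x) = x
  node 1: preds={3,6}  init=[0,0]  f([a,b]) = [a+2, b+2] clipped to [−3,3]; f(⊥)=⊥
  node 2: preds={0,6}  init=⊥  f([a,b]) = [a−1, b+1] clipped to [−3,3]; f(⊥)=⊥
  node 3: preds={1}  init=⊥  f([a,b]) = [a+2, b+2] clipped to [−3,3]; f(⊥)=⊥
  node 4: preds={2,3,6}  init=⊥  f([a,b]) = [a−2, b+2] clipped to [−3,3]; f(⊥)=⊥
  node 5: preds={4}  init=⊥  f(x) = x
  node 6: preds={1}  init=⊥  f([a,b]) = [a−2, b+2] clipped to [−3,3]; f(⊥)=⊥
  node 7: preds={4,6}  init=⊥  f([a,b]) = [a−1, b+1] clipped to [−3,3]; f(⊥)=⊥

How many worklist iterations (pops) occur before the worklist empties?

20

Trace (20 dequeues):
  [1] u=0 | in ⊥ | out ⊥ | ==
  [2] u=1 | in ⊥ | out [0,0] | ==
  [3] u=2 | in ⊥ | out ⊥ | ==
  [4] u=3 | in [0,0] | out [2,2] | prev ⊥ | push {0,1}
  [5] u=4 | in [2,2] | out [0,3] | prev ⊥ | push {}
  [6] u=5 | in [0,3] | out [0,3] | prev ⊥ | push {}
  [7] u=6 | in [0,0] | out [-2,2] | prev ⊥ | push {2,4}
  [8] u=7 | in [-2,3] | out [-3,3] | prev ⊥ | push {}
  [9] u=0 | in [-3,3] | out [-3,3] | prev ⊥ | push {}
  [10] u=1 | in [-2,2] | out [0,3] | prev [0,0] | push {3,6}
  [11] u=2 | in [-3,3] | out [-3,3] | prev ⊥ | push {}
  [12] u=4 | in [-3,3] | out [-3,3] | prev [0,3] | push {5,7}
  [13] u=3 | in [0,3] | out [2,3] | prev [2,2] | push {0,1,4}
  [14] u=6 | in [0,3] | out [-2,3] | prev [-2,2] | push {2}
  [15] u=5 | in [-3,3] | out [-3,3] | prev [0,3] | push {}
  [16] u=7 | in [-3,3] | out [-3,3] | ==
  [17] u=0 | in [-3,3] | out [-3,3] | ==
  [18] u=1 | in [-2,3] | out [0,3] | ==
  [19] u=4 | in [-3,3] | out [-3,3] | ==
  [20] u=2 | in [-3,3] | out [-3,3] | ==

Converged values:
  [0] [-3,3]
  [1] [0,3]
  [2] [-3,3]
  [3] [2,3]
  [4] [-3,3]
  [5] [-3,3]
  [6] [-2,3]
  [7] [-3,3]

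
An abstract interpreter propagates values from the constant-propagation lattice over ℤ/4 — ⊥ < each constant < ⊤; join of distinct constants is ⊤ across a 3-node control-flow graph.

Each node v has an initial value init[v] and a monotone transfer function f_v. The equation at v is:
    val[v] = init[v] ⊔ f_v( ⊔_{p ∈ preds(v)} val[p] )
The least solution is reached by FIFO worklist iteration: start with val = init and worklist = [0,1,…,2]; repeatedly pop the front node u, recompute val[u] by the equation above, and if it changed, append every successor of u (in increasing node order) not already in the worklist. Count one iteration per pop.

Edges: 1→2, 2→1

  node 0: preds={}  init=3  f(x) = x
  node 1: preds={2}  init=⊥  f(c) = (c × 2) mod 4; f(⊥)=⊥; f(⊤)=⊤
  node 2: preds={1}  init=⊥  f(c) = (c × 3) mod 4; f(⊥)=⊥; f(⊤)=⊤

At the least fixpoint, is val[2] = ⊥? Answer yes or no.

yes

Iteration log — 3 steps:
  step 1. node 0  ⊔preds=⊥  new=3  stable
  step 2. node 1  ⊔preds=⊥  new=⊥  stable
  step 3. node 2  ⊔preds=⊥  new=⊥  stable

Least fixpoint reached:
  node 0: 3
  node 1: ⊥
  node 2: ⊥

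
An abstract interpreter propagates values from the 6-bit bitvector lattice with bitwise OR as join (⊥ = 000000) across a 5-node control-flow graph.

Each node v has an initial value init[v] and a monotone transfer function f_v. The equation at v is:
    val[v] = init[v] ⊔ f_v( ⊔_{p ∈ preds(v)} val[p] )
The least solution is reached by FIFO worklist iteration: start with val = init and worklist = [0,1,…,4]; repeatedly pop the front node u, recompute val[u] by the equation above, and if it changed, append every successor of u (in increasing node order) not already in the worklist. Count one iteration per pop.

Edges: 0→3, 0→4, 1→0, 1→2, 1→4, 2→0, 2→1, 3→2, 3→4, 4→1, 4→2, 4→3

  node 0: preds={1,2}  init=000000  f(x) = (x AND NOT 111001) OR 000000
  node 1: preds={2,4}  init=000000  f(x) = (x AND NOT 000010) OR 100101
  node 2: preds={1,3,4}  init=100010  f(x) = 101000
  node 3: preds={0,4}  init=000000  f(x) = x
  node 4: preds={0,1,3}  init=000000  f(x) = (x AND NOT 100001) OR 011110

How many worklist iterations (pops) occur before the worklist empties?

Trace (12 dequeues):
  [1] u=0 | in 100010 | out 000010 | prev 000000 | push {}
  [2] u=1 | in 100010 | out 100101 | prev 000000 | push {0}
  [3] u=2 | in 100101 | out 101010 | prev 100010 | push {1}
  [4] u=3 | in 000010 | out 000010 | prev 000000 | push {2}
  [5] u=4 | in 100111 | out 011110 | prev 000000 | push {3}
  [6] u=0 | in 101111 | out 000110 | prev 000010 | push {4}
  [7] u=1 | in 111110 | out 111101 | prev 100101 | push {0}
  [8] u=2 | in 111111 | out 101010 | ==
  [9] u=3 | in 011110 | out 011110 | prev 000010 | push {2}
  [10] u=4 | in 111111 | out 011110 | ==
  [11] u=0 | in 111111 | out 000110 | ==
  [12] u=2 | in 111111 | out 101010 | ==

Converged values:
  [0] 000110
  [1] 111101
  [2] 101010
  [3] 011110
  [4] 011110

12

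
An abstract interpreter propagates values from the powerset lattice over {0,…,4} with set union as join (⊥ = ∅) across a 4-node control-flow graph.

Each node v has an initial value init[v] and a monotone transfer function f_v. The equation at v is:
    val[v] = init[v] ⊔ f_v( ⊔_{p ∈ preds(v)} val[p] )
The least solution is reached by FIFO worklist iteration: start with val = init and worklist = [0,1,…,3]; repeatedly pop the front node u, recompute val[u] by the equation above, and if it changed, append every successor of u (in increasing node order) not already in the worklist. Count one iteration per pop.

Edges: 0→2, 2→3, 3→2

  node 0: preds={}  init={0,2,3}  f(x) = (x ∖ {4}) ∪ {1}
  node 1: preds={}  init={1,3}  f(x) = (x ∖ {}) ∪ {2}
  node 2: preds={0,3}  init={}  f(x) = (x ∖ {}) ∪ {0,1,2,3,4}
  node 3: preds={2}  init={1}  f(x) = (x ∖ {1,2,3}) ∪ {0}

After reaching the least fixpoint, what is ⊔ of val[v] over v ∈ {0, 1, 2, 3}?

Trace (5 dequeues):
  [1] u=0 | in {} | out {0,1,2,3} | prev {0,2,3} | push {}
  [2] u=1 | in {} | out {1,2,3} | prev {1,3} | push {}
  [3] u=2 | in {0,1,2,3} | out {0,1,2,3,4} | prev {} | push {}
  [4] u=3 | in {0,1,2,3,4} | out {0,1,4} | prev {1} | push {2}
  [5] u=2 | in {0,1,2,3,4} | out {0,1,2,3,4} | ==

Converged values:
  [0] {0,1,2,3}
  [1] {1,2,3}
  [2] {0,1,2,3,4}
  [3] {0,1,4}

{0,1,2,3,4}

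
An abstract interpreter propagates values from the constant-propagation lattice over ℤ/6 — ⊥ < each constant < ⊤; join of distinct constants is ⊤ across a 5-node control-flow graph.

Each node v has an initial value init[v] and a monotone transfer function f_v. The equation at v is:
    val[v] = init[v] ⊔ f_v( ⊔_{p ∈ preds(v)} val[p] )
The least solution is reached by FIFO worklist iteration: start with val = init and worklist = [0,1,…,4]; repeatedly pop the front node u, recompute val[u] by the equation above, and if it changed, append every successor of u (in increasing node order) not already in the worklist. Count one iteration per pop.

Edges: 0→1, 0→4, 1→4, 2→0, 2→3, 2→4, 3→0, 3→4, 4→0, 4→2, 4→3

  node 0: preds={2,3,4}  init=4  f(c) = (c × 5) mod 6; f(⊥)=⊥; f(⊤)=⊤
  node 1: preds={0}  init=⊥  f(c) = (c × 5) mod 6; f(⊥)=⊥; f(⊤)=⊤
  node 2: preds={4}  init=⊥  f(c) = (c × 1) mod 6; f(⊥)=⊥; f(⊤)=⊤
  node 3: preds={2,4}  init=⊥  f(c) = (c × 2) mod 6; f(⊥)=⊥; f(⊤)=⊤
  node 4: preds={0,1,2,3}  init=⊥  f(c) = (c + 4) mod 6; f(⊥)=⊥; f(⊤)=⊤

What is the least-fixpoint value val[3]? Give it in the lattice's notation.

⊤

Worklist (11 pops):
  #1 pop 0: in=⊥ → 4 (no change)
  #2 pop 1: in=4 → 2 (was ⊥); enqueue []
  #3 pop 2: in=⊥ → ⊥ (no change)
  #4 pop 3: in=⊥ → ⊥ (no change)
  #5 pop 4: in=⊤ → ⊤ (was ⊥); enqueue [0,2,3]
  #6 pop 0: in=⊤ → ⊤ (was 4); enqueue [1,4]
  #7 pop 2: in=⊤ → ⊤ (was ⊥); enqueue [0]
  #8 pop 3: in=⊤ → ⊤ (was ⊥); enqueue []
  #9 pop 1: in=⊤ → ⊤ (was 2); enqueue []
  #10 pop 4: in=⊤ → ⊤ (no change)
  #11 pop 0: in=⊤ → ⊤ (no change)

Fixpoint:
  val[0] = ⊤
  val[1] = ⊤
  val[2] = ⊤
  val[3] = ⊤
  val[4] = ⊤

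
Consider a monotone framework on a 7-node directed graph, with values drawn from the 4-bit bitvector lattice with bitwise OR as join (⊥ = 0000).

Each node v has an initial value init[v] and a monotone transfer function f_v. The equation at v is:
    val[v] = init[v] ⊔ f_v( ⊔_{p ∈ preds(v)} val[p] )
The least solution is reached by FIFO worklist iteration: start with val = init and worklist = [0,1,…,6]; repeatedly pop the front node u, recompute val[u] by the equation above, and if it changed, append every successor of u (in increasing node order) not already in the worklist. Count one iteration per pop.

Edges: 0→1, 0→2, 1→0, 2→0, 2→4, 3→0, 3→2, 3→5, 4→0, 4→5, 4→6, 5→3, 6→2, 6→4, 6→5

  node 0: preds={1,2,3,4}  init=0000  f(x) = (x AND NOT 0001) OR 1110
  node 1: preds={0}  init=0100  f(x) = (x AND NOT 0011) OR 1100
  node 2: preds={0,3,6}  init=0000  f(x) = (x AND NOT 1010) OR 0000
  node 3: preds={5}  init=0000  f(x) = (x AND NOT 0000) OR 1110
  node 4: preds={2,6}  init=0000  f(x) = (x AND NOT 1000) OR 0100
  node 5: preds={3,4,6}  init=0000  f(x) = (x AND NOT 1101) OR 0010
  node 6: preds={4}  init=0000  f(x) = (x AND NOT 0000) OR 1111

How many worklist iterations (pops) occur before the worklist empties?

Trace (14 dequeues):
  [1] u=0 | in 0100 | out 1110 | prev 0000 | push {}
  [2] u=1 | in 1110 | out 1100 | prev 0100 | push {0}
  [3] u=2 | in 1110 | out 0100 | prev 0000 | push {}
  [4] u=3 | in 0000 | out 1110 | prev 0000 | push {2}
  [5] u=4 | in 0100 | out 0100 | prev 0000 | push {}
  [6] u=5 | in 1110 | out 0010 | prev 0000 | push {3}
  [7] u=6 | in 0100 | out 1111 | prev 0000 | push {4,5}
  [8] u=0 | in 1110 | out 1110 | ==
  [9] u=2 | in 1111 | out 0101 | prev 0100 | push {0}
  [10] u=3 | in 0010 | out 1110 | ==
  [11] u=4 | in 1111 | out 0111 | prev 0100 | push {6}
  [12] u=5 | in 1111 | out 0010 | ==
  [13] u=0 | in 1111 | out 1110 | ==
  [14] u=6 | in 0111 | out 1111 | ==

Converged values:
  [0] 1110
  [1] 1100
  [2] 0101
  [3] 1110
  [4] 0111
  [5] 0010
  [6] 1111

14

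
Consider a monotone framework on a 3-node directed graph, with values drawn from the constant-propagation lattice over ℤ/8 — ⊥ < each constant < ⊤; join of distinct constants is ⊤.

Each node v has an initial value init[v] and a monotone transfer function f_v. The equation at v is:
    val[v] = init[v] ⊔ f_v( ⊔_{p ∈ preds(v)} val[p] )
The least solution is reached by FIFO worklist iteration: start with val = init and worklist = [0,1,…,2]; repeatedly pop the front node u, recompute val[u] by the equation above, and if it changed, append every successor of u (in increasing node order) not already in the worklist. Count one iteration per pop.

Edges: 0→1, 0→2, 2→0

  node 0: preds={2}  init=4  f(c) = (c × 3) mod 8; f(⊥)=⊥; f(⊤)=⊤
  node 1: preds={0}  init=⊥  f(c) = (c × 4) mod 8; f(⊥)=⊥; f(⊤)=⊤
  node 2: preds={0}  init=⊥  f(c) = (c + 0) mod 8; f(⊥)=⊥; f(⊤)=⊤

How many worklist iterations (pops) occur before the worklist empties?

4

Worklist (4 pops):
  #1 pop 0: in=⊥ → 4 (no change)
  #2 pop 1: in=4 → 0 (was ⊥); enqueue []
  #3 pop 2: in=4 → 4 (was ⊥); enqueue [0]
  #4 pop 0: in=4 → 4 (no change)

Fixpoint:
  val[0] = 4
  val[1] = 0
  val[2] = 4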